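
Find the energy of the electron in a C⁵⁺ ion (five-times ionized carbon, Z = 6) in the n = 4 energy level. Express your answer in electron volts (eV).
-30.612825 eV

The energy levels of a hydrogen-like atom are given by:
E_n = -13.6057 Z² / n² eV  (with Z = 6 for C⁵⁺)

For n = 4:
E_4 = -13.6057 × 6² / 4²
E_4 = -13.6057 × 36 / 16
E_4 = -30.612825 eV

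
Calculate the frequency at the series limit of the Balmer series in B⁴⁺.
2.056e+16 Hz

The series limit corresponds to the transition from n = ∞ to n = 2.
This is the highest energy (shortest wavelength) transition in the Balmer series.

E_∞ = 0 eV
E_2 = -13.6057 × 5² / 2² = -85.03563 eV

Energy at series limit:
ΔE = E_∞ - E_2 = 0 - (-85.03563) = 85.03563 eV
E = 85.03563 eV × (1.602177 × 10⁻¹⁹ J/eV) = 1.36242e-17 J
f = E/h = 1.36242e-17 J / (6.62607 × 10⁻³⁴ J·s) = 2.056e+16 Hz

This energy equals the ionization energy from the n = 2 state of B⁴⁺.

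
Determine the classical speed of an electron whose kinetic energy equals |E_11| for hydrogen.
1.9888e+05 m/s (or 0.06634% of c)

The binding energy at n = 11 for hydrogen is:
E_11 = -13.6057/11² = -0.11244380 eV
|E_11| = 0.11244380 eV

Convert to Joules:
KE = 0.11244380 eV × (1.602177 × 10⁻¹⁹ J/eV) = 1.801549e-20 J

Using KE = ½mv²:
v = √(2·KE/m_e)
v = √(2 × 1.801549e-20 J / 9.10938 × 10⁻³¹ kg)
v = 1.9888e+05 m/s

This is approximately 0.06634% the speed of light.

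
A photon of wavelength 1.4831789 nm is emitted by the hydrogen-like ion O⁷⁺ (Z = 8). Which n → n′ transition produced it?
n = 5 → n = 1

First, find the photon energy from the wavelength (hc = 1239.84 eV·nm):
E = hc/λ = 1239.84 eV·nm / 1.4831789 nm = 835.93422 eV

The energy levels of O⁷⁺ satisfy E_n = -13.6057 × 8² / n² eV, so an emission n_i → n_f releases
ΔE = 13.6057 × 8² × (1/n_f² − 1/n_i²) eV.

Setting ΔE equal to the photon energy:
1/n_f² − 1/n_i² = 835.93422 / (13.6057 × 8²) = 0.96000001

Since 1/n_i² must be positive, we need 1/n_f² > 0.96000001, i.e. n_f ≤ 1. For each allowed n_f, solve n_i = (1/n_f² − 0.96000001)^(−1/2) and check whether it is a whole number:
  n_f = 1: 1/n_i² = 1.00000000 − 0.96000001 = 0.03999999 → n_i = 5.000  → integer, n_i = 5 ✓

Only n_f = 1 gives an integer upper level, n_i = 5.

The transition is from n = 5 to n = 1 (emission).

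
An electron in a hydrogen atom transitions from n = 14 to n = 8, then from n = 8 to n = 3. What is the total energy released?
1.442 eV

The energy levels of hydrogen are E_n = -13.6057 / n² eV.

First transition (14 → 8):
ΔE₁ = |E_8 - E_14|
ΔE₁ = |-0.212589063 - (-0.069416837)| = 0.143172 eV

Second transition (8 → 3):
ΔE₂ = |E_3 - E_8|
ΔE₂ = |-1.511744444 - (-0.212589063)| = 1.299155 eV

Total energy released:
E_total = ΔE₁ + ΔE₂ = 0.143172 + 1.299155 = 1.442 eV

Note: This equals the direct transition 14 → 3: 1.442 eV ✓
Energy is conserved regardless of the path taken.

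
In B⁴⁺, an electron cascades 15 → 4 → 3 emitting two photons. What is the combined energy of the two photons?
36.2819 eV

The energy levels of B⁴⁺ are E_n = -13.6057 × 5² / n² eV.

First transition (15 → 4):
ΔE₁ = |E_4 - E_15|
ΔE₁ = |-21.2589062500 - (-1.5117444444)| = 19.7471618 eV

Second transition (4 → 3):
ΔE₂ = |E_3 - E_4|
ΔE₂ = |-37.7936111111 - (-21.2589062500)| = 16.5347049 eV

Total energy released:
E_total = ΔE₁ + ΔE₂ = 19.7471618 + 16.5347049 = 36.2819 eV

Note: This equals the direct transition 15 → 3: 36.2819 eV ✓
Energy is conserved regardless of the path taken.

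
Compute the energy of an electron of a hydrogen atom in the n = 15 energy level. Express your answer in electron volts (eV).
-0.06 eV

The energy levels of a hydrogen-like atom are given by:
E_n = -13.6057 eV / n²

For n = 15:
E_15 = -13.6057 eV / 15²
E_15 = -13.6057 eV / 225
E_15 = -0.06 eV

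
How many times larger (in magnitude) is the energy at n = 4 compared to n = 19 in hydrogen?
22.56250

Using E_n = -13.6057 Z² / n² eV with Z = 1:

E_4 = -13.6057 / 4² = -13.6057 / 16 = -0.85035625000 eV
E_19 = -13.6057 / 19² = -13.6057 / 361 = -0.03768891967 eV

The ratio is:
E_4/E_19 = (-0.85035625000) / (-0.03768891967)
E_4/E_19 = (-13.6057/16) / (-13.6057/361)
E_4/E_19 = 361/16
E_4/E_19 = 22.56250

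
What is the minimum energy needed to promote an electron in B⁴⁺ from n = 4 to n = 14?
19.52349 eV

The energy levels of a hydrogen-like atom are E_n = -13.6057 Z² eV / n².

Energy at n = 4: E_4 = -13.6057 × 5² / 4² = -21.25890625 eV
Energy at n = 14: E_14 = -13.6057 × 5² / 14² = -1.73542092 eV

The excitation energy is the difference:
ΔE = E_14 - E_4
ΔE = -1.73542092 - (-21.25890625)
ΔE = 19.52349 eV

Since this is positive, energy must be absorbed (photon absorption).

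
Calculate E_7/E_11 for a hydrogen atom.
2.46939

Using E_n = -13.6057 Z² / n² eV with Z = 1:

E_7 = -13.6057 / 7² = -13.6057 / 49 = -0.27766734694 eV
E_11 = -13.6057 / 11² = -13.6057 / 121 = -0.11244380165 eV

The ratio is:
E_7/E_11 = (-0.27766734694) / (-0.11244380165)
E_7/E_11 = (-13.6057/49) / (-13.6057/121)
E_7/E_11 = 121/49
E_7/E_11 = 2.46939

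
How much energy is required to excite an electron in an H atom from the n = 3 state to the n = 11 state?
1.39930 eV

The energy levels of a hydrogen-like atom are E_n = -13.6057 eV / n².

Energy at n = 3: E_3 = -13.6057 / 3² = -1.51174444 eV
Energy at n = 11: E_11 = -13.6057 / 11² = -0.11244380 eV

The excitation energy is the difference:
ΔE = E_11 - E_3
ΔE = -0.11244380 - (-1.51174444)
ΔE = 1.39930 eV

Since this is positive, energy must be absorbed (photon absorption).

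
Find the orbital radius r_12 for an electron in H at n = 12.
7.62015 nm (or 76.20152 Å)

The Bohr radius formula is:
r_n = n² a₀ / Z

where a₀ = 0.05291772 nm is the Bohr radius.

For H (Z = 1) at n = 12:
r_12 = 12² × 0.05291772 nm / 1
r_12 = 144 × 0.05291772 nm / 1
r_12 = 7.620152 nm / 1
r_12 = 7.62015 nm

The electron orbits at approximately 7.62015 nm from the nucleus.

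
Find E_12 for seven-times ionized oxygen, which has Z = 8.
-6.04698 eV

For hydrogen-like ions, the energy levels scale with Z²:
E_n = -13.6057 Z² / n² eV

For O⁷⁺ (Z = 8) at n = 12:
E_12 = -13.6057 × 8² / 12²
E_12 = -13.6057 × 64 / 144
E_12 = -870.7648 / 144
E_12 = -6.04698 eV

The energy is 64 times more negative than hydrogen at the same n due to the stronger nuclear charge.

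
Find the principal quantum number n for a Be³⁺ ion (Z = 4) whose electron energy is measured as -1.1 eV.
n = 14

The exact energy levels follow E_n = -13.6057 Z² / n² eV with Z = 4.

The measured value (-1.1 eV) is reported to only 2 significant figures, so we must test candidate n values and see which one matches to that precision.

Candidate energies:
  n = 12:  E = -13.6057 × 4² / 12² = -1.51174 eV
  n = 13:  E = -13.6057 × 4² / 13² = -1.28811 eV
  n = 14:  E = -13.6057 × 4² / 14² = -1.11067 eV  ← matches
  n = 15:  E = -13.6057 × 4² / 15² = -0.96752 eV
  n = 16:  E = -13.6057 × 4² / 16² = -0.85036 eV

Checking against the measurement of -1.1 eV (2 sig figs), only n = 14 agrees:
E_14 = -1.11067 eV, which rounds to -1.1 eV ✓

Therefore n = 14.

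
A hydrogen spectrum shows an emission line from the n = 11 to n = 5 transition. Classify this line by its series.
Pfund series

The spectral series in hydrogen are named based on the final (lower) energy level:
- Lyman series: n_final = 1 (ultraviolet)
- Balmer series: n_final = 2 (visible/near-UV)
- Paschen series: n_final = 3 (infrared)
- Brackett series: n_final = 4 (infrared)
- Pfund series: n_final = 5 (far infrared)

Since this transition ends at n = 5, it belongs to the Pfund series.

For reference, this 11 → 5 line has photon energy
ΔE = 13.6057 eV × (1/5² - 1/11²) = 0.43178419835 eV,
corresponding to wavelength λ = hc/ΔE = 1239.84 eV·nm / 0.43178419835 eV = 2871.43440 nm in the far infrared region.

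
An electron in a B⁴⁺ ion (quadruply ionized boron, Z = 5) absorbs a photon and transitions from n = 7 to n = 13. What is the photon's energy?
4.929 eV

The energy levels of a hydrogen-like atom are E_n = -13.6057 Z² eV / n².

Energy at n = 7: E_7 = -13.6057 × 5² / 7² = -6.941684 eV
Energy at n = 13: E_13 = -13.6057 × 5² / 13² = -2.012678 eV

The excitation energy is the difference:
ΔE = E_13 - E_7
ΔE = -2.012678 - (-6.941684)
ΔE = 4.929 eV

Since this is positive, energy must be absorbed (photon absorption).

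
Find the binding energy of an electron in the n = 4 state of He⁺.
3.4014 eV

The ionization energy is the energy needed to remove the electron completely (n → ∞).

For a hydrogen-like ion with Z = 2, E_n = -13.6057 Z² / n² eV.

At n = 4: E_4 = -13.6057 × 2² / 4² = -3.4014250 eV
At n = ∞: E_∞ = 0 eV

Ionization energy = E_∞ - E_4 = 0 - (-3.4014250) = 3.4014250 eV
Ionization energy ≈ 3.4014 eV

This is also called the binding energy of the electron in state n = 4.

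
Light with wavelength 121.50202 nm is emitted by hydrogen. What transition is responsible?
n = 2 → n = 1

First, find the photon energy from the wavelength (hc = 1239.84 eV·nm):
E = hc/λ = 1239.84 eV·nm / 121.50202 nm = 10.204275 eV

The energy levels of hydrogen satisfy E_n = -13.6057 / n² eV, so an emission n_i → n_f releases
ΔE = 13.6057 × (1/n_f² − 1/n_i²) eV.

Setting ΔE equal to the photon energy:
1/n_f² − 1/n_i² = 10.204275 / 13.6057 = 0.75000000

Since 1/n_i² must be positive, we need 1/n_f² > 0.75000000, i.e. n_f ≤ 1. For each allowed n_f, solve n_i = (1/n_f² − 0.75000000)^(−1/2) and check whether it is a whole number:
  n_f = 1: 1/n_i² = 1.00000000 − 0.75000000 = 0.25000000 → n_i = 2.000  → integer, n_i = 2 ✓

Only n_f = 1 gives an integer upper level, n_i = 2.

The transition is from n = 2 to n = 1 (emission).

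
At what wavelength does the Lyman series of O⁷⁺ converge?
1.4239 nm

The series limit corresponds to the transition from n = ∞ to n = 1.
This is the highest energy (shortest wavelength) transition in the Lyman series.

E_∞ = 0 eV
E_1 = -13.6057 × 8² / 1² = -870.764800 eV

Energy at series limit:
ΔE = E_∞ - E_1 = 0 - (-870.764800) = 870.764800 eV
λ = hc/E = 1239.84 eV·nm / 870.764800 eV = 1.4239 nm

This energy equals the ionization energy from the n = 1 state of O⁷⁺.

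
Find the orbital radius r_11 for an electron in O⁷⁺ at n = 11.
0.800381 nm (or 8.003805 Å)

The Bohr radius formula is:
r_n = n² a₀ / Z

where a₀ = 0.052917721 nm is the Bohr radius.

For O⁷⁺ (Z = 8) at n = 11:
r_11 = 11² × 0.052917721 nm / 8
r_11 = 121 × 0.052917721 nm / 8
r_11 = 6.4030442 nm / 8
r_11 = 0.800381 nm

The electron orbits at approximately 0.800381 nm from the nucleus.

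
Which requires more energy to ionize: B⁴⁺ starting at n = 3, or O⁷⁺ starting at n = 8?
B⁴⁺ at n = 3 (E = -37.794 eV)

Using E_n = -13.6057 Z² / n² eV:

B⁴⁺ (Z = 5) at n = 3:
E = -13.6057 × 5² / 3² = -13.6057 × 25 / 9 = -37.793611 eV

O⁷⁺ (Z = 8) at n = 8:
E = -13.6057 × 8² / 8² = -13.6057 × 64 / 64 = -13.605700 eV

Since -37.793611 eV < -13.605700 eV,
B⁴⁺ at n = 3 is more tightly bound (requires more energy to ionize).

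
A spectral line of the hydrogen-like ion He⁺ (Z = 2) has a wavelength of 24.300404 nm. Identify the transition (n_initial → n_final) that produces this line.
n = 4 → n = 1

First, find the photon energy from the wavelength (hc = 1239.84 eV·nm):
E = hc/λ = 1239.84 eV·nm / 24.300404 nm = 51.021374 eV

The energy levels of He⁺ satisfy E_n = -13.6057 × 2² / n² eV, so an emission n_i → n_f releases
ΔE = 13.6057 × 2² × (1/n_f² − 1/n_i²) eV.

Setting ΔE equal to the photon energy:
1/n_f² − 1/n_i² = 51.021374 / (13.6057 × 2²) = 0.93749998

Since 1/n_i² must be positive, we need 1/n_f² > 0.93749998, i.e. n_f ≤ 1. For each allowed n_f, solve n_i = (1/n_f² − 0.93749998)^(−1/2) and check whether it is a whole number:
  n_f = 1: 1/n_i² = 1.00000000 − 0.93749998 = 0.06250002 → n_i = 4.000  → integer, n_i = 4 ✓

Only n_f = 1 gives an integer upper level, n_i = 4.

The transition is from n = 4 to n = 1 (emission).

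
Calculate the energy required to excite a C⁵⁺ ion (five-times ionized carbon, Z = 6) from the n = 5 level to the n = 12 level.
16.19078 eV

The energy levels of a hydrogen-like atom are E_n = -13.6057 Z² eV / n².

Energy at n = 5: E_5 = -13.6057 × 6² / 5² = -19.59220800 eV
Energy at n = 12: E_12 = -13.6057 × 6² / 12² = -3.40142500 eV

The excitation energy is the difference:
ΔE = E_12 - E_5
ΔE = -3.40142500 - (-19.59220800)
ΔE = 16.19078 eV

Since this is positive, energy must be absorbed (photon absorption).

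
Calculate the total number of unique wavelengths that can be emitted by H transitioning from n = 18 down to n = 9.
45

The electron can occupy levels n = 9, 10, ..., 18 during de-excitation — that is m = 18 - 9 + 1 = 10 distinct levels.

The number of distinct spectral lines equals the number of ways to choose 2 of these m levels (each pair gives one possible emission transition):

Number of lines = m(m-1)/2 = 10×9/2 = 45

These correspond to all possible transitions between the 10 levels:
18 → 17, 18 → 16, 18 → 15, 18 → 14, 18 → 13, 18 → 12, 18 → 11, 18 → 10...

Each transition produces a photon with a unique energy (and thus wavelength). This count does not depend on Z.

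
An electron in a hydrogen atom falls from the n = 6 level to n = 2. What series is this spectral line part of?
Balmer series

The spectral series in hydrogen are named based on the final (lower) energy level:
- Lyman series: n_final = 1 (ultraviolet)
- Balmer series: n_final = 2 (visible/near-UV)
- Paschen series: n_final = 3 (infrared)
- Brackett series: n_final = 4 (infrared)
- Pfund series: n_final = 5 (far infrared)

Since this transition ends at n = 2, it belongs to the Balmer series.

For reference, this 6 → 2 line has photon energy
ΔE = 13.6057 eV × (1/2² - 1/6²) = 3.023489 eV,
corresponding to wavelength λ = hc/ΔE = 1239.84 eV·nm / 3.023489 eV = 410.07 nm in the visible/near-UV region.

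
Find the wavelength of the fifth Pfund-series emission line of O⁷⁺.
47.461726 nm

The lines of a series are numbered from the longest wavelength (smallest ΔE) outward; the fifth line is the transition from n = n_f + 5 to n_f.
The Pfund series has all transitions ending at n_f = 5.

For O⁷⁺ (Z = 8), the fifth line (ε-line) is the jump from n = 10 to n = 5:
E_10 = -13.6057 × 8² / 10² = -8.70764800 eV
E_5 = -13.6057 × 8² / 5² = -34.83059200 eV
ΔE = E_10 - E_5 = 26.12294400 eV

λ = hc/E = 1239.84 eV·nm / 26.12294400 eV
λ = 47.461726 nm

This is the ε-line of the Pfund series in O⁷⁺.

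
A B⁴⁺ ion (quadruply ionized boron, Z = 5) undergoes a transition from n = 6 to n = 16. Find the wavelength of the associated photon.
152.695 nm

First, find the transition energy using E_n = -13.6057 Z² / n² eV:
E_6 = -13.6057 × 5² / 6² = -9.4484028 eV
E_16 = -13.6057 × 5² / 16² = -1.3286816 eV

Photon energy: |ΔE| = |E_16 - E_6| = 8.1197212 eV

Convert to wavelength using E = hc/λ with hc = 1239.84 eV·nm:
λ = hc/E = 1239.84 eV·nm / 8.1197212 eV
λ = 152.695 nm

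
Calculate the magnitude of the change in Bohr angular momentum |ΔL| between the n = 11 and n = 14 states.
3.16e-34 J·s (or 3ℏ)

In the Bohr model, L_n = nℏ where ℏ = 1.0546e-34 J·s.

L_14 = 14ℏ = 1.4764e-33 J·s
L_11 = 11ℏ = 1.1601e-33 J·s

ΔL = L_14 - L_11 = (14 - 11)ℏ = 3ℏ
ΔL = 3 × 1.0546e-34 J·s = 3.16e-34 J·s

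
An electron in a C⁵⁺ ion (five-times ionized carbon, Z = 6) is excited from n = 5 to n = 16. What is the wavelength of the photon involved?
70.131 nm

First, find the transition energy using E_n = -13.6057 Z² / n² eV:
E_5 = -13.6057 × 6² / 5² = -19.59221 eV
E_16 = -13.6057 × 6² / 16² = -1.91330 eV

Photon energy: |ΔE| = |E_16 - E_5| = 17.67891 eV

Convert to wavelength using E = hc/λ with hc = 1239.84 eV·nm:
λ = hc/E = 1239.84 eV·nm / 17.67891 eV
λ = 70.131 nm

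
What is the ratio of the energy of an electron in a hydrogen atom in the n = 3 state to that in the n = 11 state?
13.444

Using E_n = -13.6057 Z² / n² eV with Z = 1:

E_3 = -13.6057 / 3² = -13.6057 / 9 = -1.511744444 eV
E_11 = -13.6057 / 11² = -13.6057 / 121 = -0.112443802 eV

The ratio is:
E_3/E_11 = (-1.511744444) / (-0.112443802)
E_3/E_11 = (-13.6057/9) / (-13.6057/121)
E_3/E_11 = 121/9
E_3/E_11 = 13.444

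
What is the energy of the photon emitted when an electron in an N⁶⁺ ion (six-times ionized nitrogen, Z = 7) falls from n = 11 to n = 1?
661.170 eV

The energy levels are E_n = -13.6057 Z² eV / n².

Energy at n = 11: E_11 = -13.6057 × 7² / 11² = -5.509746 eV
Energy at n = 1: E_1 = -13.6057 × 7² / 1² = -666.679300 eV

For emission (electron falling to lower state), the photon energy is:
E_photon = E_11 - E_1 = |-5.509746 - (-666.679300)|
E_photon = 661.170 eV

This energy is carried away by the emitted photon.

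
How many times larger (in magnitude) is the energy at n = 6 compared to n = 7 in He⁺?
1.36

Using E_n = -13.6057 Z² / n² eV with Z = 2:

E_6 = -13.6057 × 2² / 6² = -54.4228 / 36 = -1.51174444 eV
E_7 = -13.6057 × 2² / 7² = -54.4228 / 49 = -1.11066939 eV

The ratio is:
E_6/E_7 = (-1.51174444) / (-1.11066939)
E_6/E_7 = (-54.4228/36) / (-54.4228/49)
E_6/E_7 = 49/36
E_6/E_7 = 1.36
(Note: the Z² factors cancel in the ratio.)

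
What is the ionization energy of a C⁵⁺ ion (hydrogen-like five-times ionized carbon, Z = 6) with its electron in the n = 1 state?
489.805 eV

The ionization energy is the energy needed to remove the electron completely (n → ∞).

For a hydrogen-like ion with Z = 6, E_n = -13.6057 Z² / n² eV.

At n = 1: E_1 = -13.6057 × 6² / 1² = -489.805200 eV
At n = ∞: E_∞ = 0 eV

Ionization energy = E_∞ - E_1 = 0 - (-489.805200) = 489.805200 eV
Ionization energy ≈ 489.805 eV

This is also called the binding energy of the electron in state n = 1.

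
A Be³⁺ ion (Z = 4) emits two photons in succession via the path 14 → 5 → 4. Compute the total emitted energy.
12.4950 eV

The energy levels of Be³⁺ are E_n = -13.6057 × 4² / n² eV.

First transition (14 → 5):
ΔE₁ = |E_5 - E_14|
ΔE₁ = |-8.7076480000 - (-1.1106693878)| = 7.5969786 eV

Second transition (5 → 4):
ΔE₂ = |E_4 - E_5|
ΔE₂ = |-13.6057000000 - (-8.7076480000)| = 4.8980520 eV

Total energy released:
E_total = ΔE₁ + ΔE₂ = 7.5969786 + 4.8980520 = 12.4950 eV

Note: This equals the direct transition 14 → 4: 12.4950 eV ✓
Energy is conserved regardless of the path taken.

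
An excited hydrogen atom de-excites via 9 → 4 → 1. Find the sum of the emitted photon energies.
13.43773 eV

The energy levels of hydrogen are E_n = -13.6057 / n² eV.

First transition (9 → 4):
ΔE₁ = |E_4 - E_9|
ΔE₁ = |-0.85035625000 - (-0.16797160494)| = 0.68238465 eV

Second transition (4 → 1):
ΔE₂ = |E_1 - E_4|
ΔE₂ = |-13.60570000000 - (-0.85035625000)| = 12.75534375 eV

Total energy released:
E_total = ΔE₁ + ΔE₂ = 0.68238465 + 12.75534375 = 13.43773 eV

Note: This equals the direct transition 9 → 1: 13.43773 eV ✓
Energy is conserved regardless of the path taken.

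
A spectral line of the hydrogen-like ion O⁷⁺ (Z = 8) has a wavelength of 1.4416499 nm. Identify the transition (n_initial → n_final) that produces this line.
n = 9 → n = 1

First, find the photon energy from the wavelength (hc = 1239.84 eV·nm):
E = hc/λ = 1239.84 eV·nm / 1.4416499 nm = 860.01463 eV

The energy levels of O⁷⁺ satisfy E_n = -13.6057 × 8² / n² eV, so an emission n_i → n_f releases
ΔE = 13.6057 × 8² × (1/n_f² − 1/n_i²) eV.

Setting ΔE equal to the photon energy:
1/n_f² − 1/n_i² = 860.01463 / (13.6057 × 8²) = 0.98765434

Since 1/n_i² must be positive, we need 1/n_f² > 0.98765434, i.e. n_f ≤ 1. For each allowed n_f, solve n_i = (1/n_f² − 0.98765434)^(−1/2) and check whether it is a whole number:
  n_f = 1: 1/n_i² = 1.00000000 − 0.98765434 = 0.01234566 → n_i = 9.000  → integer, n_i = 9 ✓

Only n_f = 1 gives an integer upper level, n_i = 9.

The transition is from n = 9 to n = 1 (emission).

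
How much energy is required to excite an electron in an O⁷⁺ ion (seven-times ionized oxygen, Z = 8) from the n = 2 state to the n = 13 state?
212.539 eV

The energy levels of a hydrogen-like atom are E_n = -13.6057 Z² eV / n².

Energy at n = 2: E_2 = -13.6057 × 8² / 2² = -217.691200 eV
Energy at n = 13: E_13 = -13.6057 × 8² / 13² = -5.152454 eV

The excitation energy is the difference:
ΔE = E_13 - E_2
ΔE = -5.152454 - (-217.691200)
ΔE = 212.539 eV

Since this is positive, energy must be absorbed (photon absorption).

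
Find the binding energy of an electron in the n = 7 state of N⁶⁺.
13.61 eV

The ionization energy is the energy needed to remove the electron completely (n → ∞).

For a hydrogen-like ion with Z = 7, E_n = -13.6057 Z² / n² eV.

At n = 7: E_7 = -13.6057 × 7² / 7² = -13.60570 eV
At n = ∞: E_∞ = 0 eV

Ionization energy = E_∞ - E_7 = 0 - (-13.60570) = 13.60570 eV
Ionization energy ≈ 13.61 eV

This is also called the binding energy of the electron in state n = 7.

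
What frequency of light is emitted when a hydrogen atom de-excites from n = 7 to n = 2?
7.55e+14 Hz

First, find the transition energy:
E_7 = -13.6057 / 7² = -0.27766735 eV
E_2 = -13.6057 / 2² = -3.40142500 eV
|ΔE| = |E_2 - E_7| = 3.12375765 eV

Convert to Joules: E = 3.12375765 eV × (1.602177 × 10⁻¹⁹ J/eV) = 5.0048e-19 J

Using E = hf:
f = E/h = 5.0048e-19 J / (6.62607 × 10⁻³⁴ J·s)
f = 7.55e+14 Hz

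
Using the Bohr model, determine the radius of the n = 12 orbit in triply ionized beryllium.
1.90504 nm (or 19.05038 Å)

The Bohr radius formula is:
r_n = n² a₀ / Z

where a₀ = 0.05291772 nm is the Bohr radius.

For Be³⁺ (Z = 4) at n = 12:
r_12 = 12² × 0.05291772 nm / 4
r_12 = 144 × 0.05291772 nm / 4
r_12 = 7.620152 nm / 4
r_12 = 1.90504 nm

The electron orbits at approximately 1.90504 nm from the nucleus.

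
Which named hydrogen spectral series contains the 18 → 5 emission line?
Pfund series

The spectral series in hydrogen are named based on the final (lower) energy level:
- Lyman series: n_final = 1 (ultraviolet)
- Balmer series: n_final = 2 (visible/near-UV)
- Paschen series: n_final = 3 (infrared)
- Brackett series: n_final = 4 (infrared)
- Pfund series: n_final = 5 (far infrared)

Since this transition ends at n = 5, it belongs to the Pfund series.

For reference, this 18 → 5 line has photon energy
ΔE = 13.6057 eV × (1/5² - 1/18²) = 0.5022350988 eV,
corresponding to wavelength λ = hc/ΔE = 1239.84 eV·nm / 0.5022350988 eV = 2468.6447 nm in the far infrared region.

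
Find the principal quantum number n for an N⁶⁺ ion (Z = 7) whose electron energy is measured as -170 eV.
n = 2

The exact energy levels follow E_n = -13.6057 Z² / n² eV with Z = 7.

The measured value (-170 eV) is reported to only 2 significant figures, so we must test candidate n values and see which one matches to that precision.

Candidate energies:
  n = 1:  E = -13.6057 × 7² / 1² = -666.67930 eV
  n = 2:  E = -13.6057 × 7² / 2² = -166.66983 eV  ← matches
  n = 3:  E = -13.6057 × 7² / 3² = -74.07548 eV
  n = 4:  E = -13.6057 × 7² / 4² = -41.66746 eV

Checking against the measurement of -170 eV (2 sig figs), only n = 2 agrees:
E_2 = -166.66983 eV, which rounds to -170 eV ✓

Therefore n = 2.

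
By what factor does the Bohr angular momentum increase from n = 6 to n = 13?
2.17

In the Bohr model, L_n = nℏ, so the ratio is purely the ratio of quantum numbers:

L_13/L_6 = 13ℏ / 6ℏ = 13/6 = 2.17

The angular momentum scales linearly with n.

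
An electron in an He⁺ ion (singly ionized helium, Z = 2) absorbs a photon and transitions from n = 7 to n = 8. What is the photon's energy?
0.260313 eV

The energy levels of a hydrogen-like atom are E_n = -13.6057 Z² eV / n².

Energy at n = 7: E_7 = -13.6057 × 2² / 7² = -1.110669388 eV
Energy at n = 8: E_8 = -13.6057 × 2² / 8² = -0.850356250 eV

The excitation energy is the difference:
ΔE = E_8 - E_7
ΔE = -0.850356250 - (-1.110669388)
ΔE = 0.260313 eV

Since this is positive, energy must be absorbed (photon absorption).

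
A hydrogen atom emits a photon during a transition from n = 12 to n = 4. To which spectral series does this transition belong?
Brackett series

The spectral series in hydrogen are named based on the final (lower) energy level:
- Lyman series: n_final = 1 (ultraviolet)
- Balmer series: n_final = 2 (visible/near-UV)
- Paschen series: n_final = 3 (infrared)
- Brackett series: n_final = 4 (infrared)
- Pfund series: n_final = 5 (far infrared)

Since this transition ends at n = 4, it belongs to the Brackett series.

For reference, this 12 → 4 line has photon energy
ΔE = 13.6057 eV × (1/4² - 1/12²) = 0.75587222222 eV,
corresponding to wavelength λ = hc/ΔE = 1239.84 eV·nm / 0.75587222222 eV = 1640.27724 nm in the infrared region.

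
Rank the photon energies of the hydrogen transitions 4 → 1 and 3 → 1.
4 → 1

Calculate the energy for each transition:

Transition 4 → 1:
ΔE₁ = |E_1 - E_4| = |-13.6057/1² - (-13.6057/4²)|
ΔE₁ = |-13.6057000000 - (-0.8503562500)| = 12.7553438 eV

Transition 3 → 1:
ΔE₂ = |E_1 - E_3| = |-13.6057/1² - (-13.6057/3²)|
ΔE₂ = |-13.6057000000 - (-1.5117444444)| = 12.0939556 eV

Since 12.7553438 eV > 12.0939556 eV, the transition 4 → 1 emits the more energetic photon.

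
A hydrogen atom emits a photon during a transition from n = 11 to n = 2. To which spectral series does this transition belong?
Balmer series

The spectral series in hydrogen are named based on the final (lower) energy level:
- Lyman series: n_final = 1 (ultraviolet)
- Balmer series: n_final = 2 (visible/near-UV)
- Paschen series: n_final = 3 (infrared)
- Brackett series: n_final = 4 (infrared)
- Pfund series: n_final = 5 (far infrared)

Since this transition ends at n = 2, it belongs to the Balmer series.

For reference, this 11 → 2 line has photon energy
ΔE = 13.6057 eV × (1/2² - 1/11²) = 3.288981198 eV,
corresponding to wavelength λ = hc/ΔE = 1239.84 eV·nm / 3.288981198 eV = 376.96780 nm in the visible/near-UV region.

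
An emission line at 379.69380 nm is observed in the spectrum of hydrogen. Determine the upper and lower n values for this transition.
n = 10 → n = 2

First, find the photon energy from the wavelength (hc = 1239.84 eV·nm):
E = hc/λ = 1239.84 eV·nm / 379.69380 nm = 3.2653680 eV

The energy levels of hydrogen satisfy E_n = -13.6057 / n² eV, so an emission n_i → n_f releases
ΔE = 13.6057 × (1/n_f² − 1/n_i²) eV.

Setting ΔE equal to the photon energy:
1/n_f² − 1/n_i² = 3.2653680 / 13.6057 = 0.24000000

Since 1/n_i² must be positive, we need 1/n_f² > 0.24000000, i.e. n_f ≤ 2. For each allowed n_f, solve n_i = (1/n_f² − 0.24000000)^(−1/2) and check whether it is a whole number:
  n_f = 1: 1/n_i² = 1.00000000 − 0.24000000 = 0.76000000 → n_i = 1.147  (not an integer) ✗
  n_f = 2: 1/n_i² = 0.25000000 − 0.24000000 = 0.01000000 → n_i = 10.000  → integer, n_i = 10 ✓

Only n_f = 2 gives an integer upper level, n_i = 10.

The transition is from n = 10 to n = 2 (emission).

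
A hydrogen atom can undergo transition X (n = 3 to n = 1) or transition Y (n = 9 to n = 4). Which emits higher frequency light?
3 → 1

Calculate the energy for each transition:

Transition 3 → 1:
ΔE₁ = |E_1 - E_3| = |-13.6057/1² - (-13.6057/3²)|
ΔE₁ = |-13.605700000 - (-1.511744444)| = 12.093956 eV

Transition 9 → 4:
ΔE₂ = |E_4 - E_9| = |-13.6057/4² - (-13.6057/9²)|
ΔE₂ = |-0.850356250 - (-0.167971605)| = 0.682385 eV

Since 12.093956 eV > 0.682385 eV, the transition 3 → 1 emits the more energetic photon.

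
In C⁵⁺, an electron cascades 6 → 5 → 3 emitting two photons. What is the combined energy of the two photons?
40.817100 eV

The energy levels of C⁵⁺ are E_n = -13.6057 × 6² / n² eV.

First transition (6 → 5):
ΔE₁ = |E_5 - E_6|
ΔE₁ = |-19.592208000000 - (-13.605700000000)| = 5.986508000 eV

Second transition (5 → 3):
ΔE₂ = |E_3 - E_5|
ΔE₂ = |-54.422800000000 - (-19.592208000000)| = 34.830592000 eV

Total energy released:
E_total = ΔE₁ + ΔE₂ = 5.986508000 + 34.830592000 = 40.817100 eV

Note: This equals the direct transition 6 → 3: 40.817100 eV ✓
Energy is conserved regardless of the path taken.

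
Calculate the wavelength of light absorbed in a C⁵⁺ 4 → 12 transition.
45.563 nm

First, find the transition energy using E_n = -13.6057 Z² / n² eV:
E_4 = -13.6057 × 6² / 4² = -30.61283 eV
E_12 = -13.6057 × 6² / 12² = -3.40143 eV

Photon energy: |ΔE| = |E_12 - E_4| = 27.21140 eV

Convert to wavelength using E = hc/λ with hc = 1239.84 eV·nm:
λ = hc/E = 1239.84 eV·nm / 27.21140 eV
λ = 45.563 nm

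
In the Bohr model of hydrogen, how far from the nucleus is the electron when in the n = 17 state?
15.293221 nm (or 152.932214 Å)

The Bohr radius formula is:
r_n = n² a₀ / Z

where a₀ = 0.052917721 nm is the Bohr radius.

For H (Z = 1) at n = 17:
r_17 = 17² × 0.052917721 nm / 1
r_17 = 289 × 0.052917721 nm / 1
r_17 = 15.2932214 nm / 1
r_17 = 15.293221 nm

The electron orbits at approximately 15.293221 nm from the nucleus.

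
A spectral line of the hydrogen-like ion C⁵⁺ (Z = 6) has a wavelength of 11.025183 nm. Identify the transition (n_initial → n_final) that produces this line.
n = 7 → n = 2

First, find the photon energy from the wavelength (hc = 1239.84 eV·nm):
E = hc/λ = 1239.84 eV·nm / 11.025183 nm = 112.45528 eV

The energy levels of C⁵⁺ satisfy E_n = -13.6057 × 6² / n² eV, so an emission n_i → n_f releases
ΔE = 13.6057 × 6² × (1/n_f² − 1/n_i²) eV.

Setting ΔE equal to the photon energy:
1/n_f² − 1/n_i² = 112.45528 / (13.6057 × 6²) = 0.22959185

Since 1/n_i² must be positive, we need 1/n_f² > 0.22959185, i.e. n_f ≤ 2. For each allowed n_f, solve n_i = (1/n_f² − 0.22959185)^(−1/2) and check whether it is a whole number:
  n_f = 1: 1/n_i² = 1.00000000 − 0.22959185 = 0.77040815 → n_i = 1.139  (not an integer) ✗
  n_f = 2: 1/n_i² = 0.25000000 − 0.22959185 = 0.02040815 → n_i = 7.000  → integer, n_i = 7 ✓

Only n_f = 2 gives an integer upper level, n_i = 7.

The transition is from n = 7 to n = 2 (emission).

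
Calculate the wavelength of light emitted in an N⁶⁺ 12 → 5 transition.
56.261 nm

First, find the transition energy using E_n = -13.6057 Z² / n² eV:
E_12 = -13.6057 × 7² / 12² = -4.62972 eV
E_5 = -13.6057 × 7² / 5² = -26.66717 eV

Photon energy: |ΔE| = |E_5 - E_12| = 22.03745 eV

Convert to wavelength using E = hc/λ with hc = 1239.84 eV·nm:
λ = hc/E = 1239.84 eV·nm / 22.03745 eV
λ = 56.261 nm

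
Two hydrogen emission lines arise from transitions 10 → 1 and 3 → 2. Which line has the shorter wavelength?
10 → 1

Calculate the energy for each transition:

Transition 10 → 1:
ΔE₁ = |E_1 - E_10| = |-13.6057/1² - (-13.6057/10²)|
ΔE₁ = |-13.605700000000 - (-0.136057000000)| = 13.469643000 eV

Transition 3 → 2:
ΔE₂ = |E_2 - E_3| = |-13.6057/2² - (-13.6057/3²)|
ΔE₂ = |-3.401425000000 - (-1.511744444444)| = 1.889680556 eV

Since 13.469643000 eV > 1.889680556 eV, the transition 10 → 1 emits the more energetic photon.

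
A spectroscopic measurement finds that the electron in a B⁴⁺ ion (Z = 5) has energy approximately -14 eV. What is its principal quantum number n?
n = 5

The exact energy levels follow E_n = -13.6057 Z² / n² eV with Z = 5.

The measured value (-14 eV) is reported to only 2 significant figures, so we must test candidate n values and see which one matches to that precision.

Candidate energies:
  n = 3:  E = -13.6057 × 5² / 3² = -37.79361 eV
  n = 4:  E = -13.6057 × 5² / 4² = -21.25891 eV
  n = 5:  E = -13.6057 × 5² / 5² = -13.60570 eV  ← matches
  n = 6:  E = -13.6057 × 5² / 6² = -9.44840 eV
  n = 7:  E = -13.6057 × 5² / 7² = -6.94168 eV

Checking against the measurement of -14 eV (2 sig figs), only n = 5 agrees:
E_5 = -13.60570 eV, which rounds to -14 eV ✓

Therefore n = 5.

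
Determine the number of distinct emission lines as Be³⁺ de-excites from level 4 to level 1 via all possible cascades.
6

The electron can occupy levels n = 1, 2, ..., 4 during de-excitation — that is m = 4 - 1 + 1 = 4 distinct levels.

The number of distinct spectral lines equals the number of ways to choose 2 of these m levels (each pair gives one possible emission transition):

Number of lines = m(m-1)/2 = 4×3/2 = 6

These correspond to all possible transitions between the 4 levels:
4 → 3, 4 → 2, 4 → 1, 3 → 2, 3 → 1, 2 → 1

Each transition produces a photon with a unique energy (and thus wavelength). This count does not depend on Z.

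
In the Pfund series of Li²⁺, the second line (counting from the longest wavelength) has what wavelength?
516.8055 nm

The lines of a series are numbered from the longest wavelength (smallest ΔE) outward; the second line is the transition from n = n_f + 2 to n_f.
The Pfund series has all transitions ending at n_f = 5.

For Li²⁺ (Z = 3), the second line (β-line) is the jump from n = 7 to n = 5:
E_7 = -13.6057 × 3² / 7² = -2.49900612 eV
E_5 = -13.6057 × 3² / 5² = -4.89805200 eV
ΔE = E_7 - E_5 = 2.39904588 eV

λ = hc/E = 1239.84 eV·nm / 2.39904588 eV
λ = 516.8055 nm

This is the β-line of the Pfund series in Li²⁺.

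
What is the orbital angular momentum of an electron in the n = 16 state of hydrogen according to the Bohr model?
1.69e-33 J·s (or 16ℏ)

In the Bohr model, angular momentum is quantized:
L = nℏ

where ℏ = h/(2π) = 1.0546e-34 J·s

For n = 16:
L = 16 × 1.0546e-34 J·s
L = 1.69e-33 J·s

This can also be written as L = 16ℏ.
The angular momentum is an integer multiple of the reduced Planck constant.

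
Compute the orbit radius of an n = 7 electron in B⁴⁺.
0.5186 nm (or 5.1859 Å)

The Bohr radius formula is:
r_n = n² a₀ / Z

where a₀ = 0.0529177 nm is the Bohr radius.

For B⁴⁺ (Z = 5) at n = 7:
r_7 = 7² × 0.0529177 nm / 5
r_7 = 49 × 0.0529177 nm / 5
r_7 = 2.59297 nm / 5
r_7 = 0.5186 nm

The electron orbits at approximately 0.5186 nm from the nucleus.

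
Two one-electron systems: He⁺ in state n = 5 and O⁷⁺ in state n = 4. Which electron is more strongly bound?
O⁷⁺ at n = 4 (E = -54.42 eV)

Using E_n = -13.6057 Z² / n² eV:

He⁺ (Z = 2) at n = 5:
E = -13.6057 × 2² / 5² = -13.6057 × 4 / 25 = -2.17691 eV

O⁷⁺ (Z = 8) at n = 4:
E = -13.6057 × 8² / 4² = -13.6057 × 64 / 16 = -54.42280 eV

Since -54.42280 eV < -2.17691 eV,
O⁷⁺ at n = 4 is more tightly bound (requires more energy to ionize).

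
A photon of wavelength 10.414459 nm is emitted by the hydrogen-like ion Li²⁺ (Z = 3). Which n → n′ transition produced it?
n = 6 → n = 1

First, find the photon energy from the wavelength (hc = 1239.84 eV·nm):
E = hc/λ = 1239.84 eV·nm / 10.414459 nm = 119.04987 eV

The energy levels of Li²⁺ satisfy E_n = -13.6057 × 3² / n² eV, so an emission n_i → n_f releases
ΔE = 13.6057 × 3² × (1/n_f² − 1/n_i²) eV.

Setting ΔE equal to the photon energy:
1/n_f² − 1/n_i² = 119.04987 / (13.6057 × 3²) = 0.97222218

Since 1/n_i² must be positive, we need 1/n_f² > 0.97222218, i.e. n_f ≤ 1. For each allowed n_f, solve n_i = (1/n_f² − 0.97222218)^(−1/2) and check whether it is a whole number:
  n_f = 1: 1/n_i² = 1.00000000 − 0.97222218 = 0.02777782 → n_i = 6.000  → integer, n_i = 6 ✓

Only n_f = 1 gives an integer upper level, n_i = 6.

The transition is from n = 6 to n = 1 (emission).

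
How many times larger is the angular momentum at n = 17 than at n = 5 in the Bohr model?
3.400000

In the Bohr model, L_n = nℏ, so the ratio is purely the ratio of quantum numbers:

L_17/L_5 = 17ℏ / 5ℏ = 17/5 = 3.400000

The angular momentum scales linearly with n.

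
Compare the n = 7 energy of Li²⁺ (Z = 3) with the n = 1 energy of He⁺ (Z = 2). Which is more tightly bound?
He⁺ at n = 1 (E = -54.4228 eV)

Using E_n = -13.6057 Z² / n² eV:

Li²⁺ (Z = 3) at n = 7:
E = -13.6057 × 3² / 7² = -13.6057 × 9 / 49 = -2.4990061 eV

He⁺ (Z = 2) at n = 1:
E = -13.6057 × 2² / 1² = -13.6057 × 4 / 1 = -54.4228000 eV

Since -54.4228000 eV < -2.4990061 eV,
He⁺ at n = 1 is more tightly bound (requires more energy to ionize).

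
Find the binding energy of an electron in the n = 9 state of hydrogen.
0.168 eV

The ionization energy is the energy needed to remove the electron completely (n → ∞).

For hydrogen, E_n = -13.6057 eV / n².

At n = 9: E_9 = -13.6057 / 9² = -0.167972 eV
At n = ∞: E_∞ = 0 eV

Ionization energy = E_∞ - E_9 = 0 - (-0.167972) = 0.167972 eV
Ionization energy ≈ 0.168 eV

This is also called the binding energy of the electron in state n = 9.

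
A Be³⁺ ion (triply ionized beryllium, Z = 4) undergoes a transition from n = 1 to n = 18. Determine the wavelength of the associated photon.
5.7130 nm

First, find the transition energy using E_n = -13.6057 Z² / n² eV:
E_1 = -13.6057 × 4² / 1² = -217.691200 eV
E_18 = -13.6057 × 4² / 18² = -0.671886 eV

Photon energy: |ΔE| = |E_18 - E_1| = 217.019314 eV

Convert to wavelength using E = hc/λ with hc = 1239.84 eV·nm:
λ = hc/E = 1239.84 eV·nm / 217.019314 eV
λ = 5.7130 nm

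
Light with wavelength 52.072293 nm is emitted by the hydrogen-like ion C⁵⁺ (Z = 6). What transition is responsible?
n = 4 → n = 3

First, find the photon energy from the wavelength (hc = 1239.84 eV·nm):
E = hc/λ = 1239.84 eV·nm / 52.072293 nm = 23.809975 eV

The energy levels of C⁵⁺ satisfy E_n = -13.6057 × 6² / n² eV, so an emission n_i → n_f releases
ΔE = 13.6057 × 6² × (1/n_f² − 1/n_i²) eV.

Setting ΔE equal to the photon energy:
1/n_f² − 1/n_i² = 23.809975 / (13.6057 × 6²) = 0.048611111

Since 1/n_i² must be positive, we need 1/n_f² > 0.048611111, i.e. n_f ≤ 4. For each allowed n_f, solve n_i = (1/n_f² − 0.048611111)^(−1/2) and check whether it is a whole number:
  n_f = 1: 1/n_i² = 1.000000000 − 0.048611111 = 0.951388889 → n_i = 1.025  (not an integer) ✗
  n_f = 2: 1/n_i² = 0.250000000 − 0.048611111 = 0.201388889 → n_i = 2.228  (not an integer) ✗
  n_f = 3: 1/n_i² = 0.111111111 − 0.048611111 = 0.062500000 → n_i = 4.000  → integer, n_i = 4 ✓
  n_f = 4: 1/n_i² = 0.062500000 − 0.048611111 = 0.013888889 → n_i = 8.485  (not an integer) ✗

Only n_f = 3 gives an integer upper level, n_i = 4.

The transition is from n = 4 to n = 3 (emission).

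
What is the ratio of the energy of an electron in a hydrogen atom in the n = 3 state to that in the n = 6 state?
4.0000

Using E_n = -13.6057 Z² / n² eV with Z = 1:

E_3 = -13.6057 / 3² = -13.6057 / 9 = -1.5117444444 eV
E_6 = -13.6057 / 6² = -13.6057 / 36 = -0.3779361111 eV

The ratio is:
E_3/E_6 = (-1.5117444444) / (-0.3779361111)
E_3/E_6 = (-13.6057/9) / (-13.6057/36)
E_3/E_6 = 36/9
E_3/E_6 = 4.0000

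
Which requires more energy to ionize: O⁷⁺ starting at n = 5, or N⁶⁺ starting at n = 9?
O⁷⁺ at n = 5 (E = -34.83 eV)

Using E_n = -13.6057 Z² / n² eV:

O⁷⁺ (Z = 8) at n = 5:
E = -13.6057 × 8² / 5² = -13.6057 × 64 / 25 = -34.83059 eV

N⁶⁺ (Z = 7) at n = 9:
E = -13.6057 × 7² / 9² = -13.6057 × 49 / 81 = -8.23061 eV

Since -34.83059 eV < -8.23061 eV,
O⁷⁺ at n = 5 is more tightly bound (requires more energy to ionize).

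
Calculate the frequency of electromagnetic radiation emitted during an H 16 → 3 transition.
3.53e+14 Hz

First, find the transition energy:
E_16 = -13.6057 / 16² = -0.05315 eV
E_3 = -13.6057 / 3² = -1.51174 eV
|ΔE| = |E_3 - E_16| = 1.45859 eV

Convert to Joules: E = 1.45859 eV × (1.602177 × 10⁻¹⁹ J/eV) = 2.3369e-19 J

Using E = hf:
f = E/h = 2.3369e-19 J / (6.62607 × 10⁻³⁴ J·s)
f = 3.53e+14 Hz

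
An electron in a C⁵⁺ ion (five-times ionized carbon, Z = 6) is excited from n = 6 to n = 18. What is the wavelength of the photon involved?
102.51733 nm

First, find the transition energy using E_n = -13.6057 Z² / n² eV:
E_6 = -13.6057 × 6² / 6² = -13.60570000 eV
E_18 = -13.6057 × 6² / 18² = -1.51174444 eV

Photon energy: |ΔE| = |E_18 - E_6| = 12.09395556 eV

Convert to wavelength using E = hc/λ with hc = 1239.84 eV·nm:
λ = hc/E = 1239.84 eV·nm / 12.09395556 eV
λ = 102.51733 nm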